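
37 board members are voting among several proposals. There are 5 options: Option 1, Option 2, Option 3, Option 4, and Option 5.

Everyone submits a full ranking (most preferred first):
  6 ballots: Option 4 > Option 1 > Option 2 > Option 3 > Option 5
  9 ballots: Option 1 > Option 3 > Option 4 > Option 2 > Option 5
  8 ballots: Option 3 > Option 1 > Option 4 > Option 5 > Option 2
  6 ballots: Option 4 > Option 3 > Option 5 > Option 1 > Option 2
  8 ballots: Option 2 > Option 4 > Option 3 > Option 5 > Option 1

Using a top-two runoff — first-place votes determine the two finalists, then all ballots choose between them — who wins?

Round 1 first-place votes: Option 1 9, Option 2 8, Option 3 8, Option 4 12, Option 5 0. Option 4 and Option 1 advance.
Runoff: Option 4 is ranked above Option 1 on 20 ballots, Option 1 above Option 4 on 17.

Option 4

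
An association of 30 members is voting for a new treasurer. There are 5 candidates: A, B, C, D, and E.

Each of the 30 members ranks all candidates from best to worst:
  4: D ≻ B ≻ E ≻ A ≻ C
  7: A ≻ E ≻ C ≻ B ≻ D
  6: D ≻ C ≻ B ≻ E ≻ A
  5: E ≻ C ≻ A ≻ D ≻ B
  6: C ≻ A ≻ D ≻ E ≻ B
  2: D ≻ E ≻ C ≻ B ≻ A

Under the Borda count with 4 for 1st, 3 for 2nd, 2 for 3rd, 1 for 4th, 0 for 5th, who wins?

C

A: 4×1 + 7×4 + 6×0 + 5×2 + 6×3 + 2×0 = 60
B: 4×3 + 7×1 + 6×2 + 5×0 + 6×0 + 2×1 = 33
C: 4×0 + 7×2 + 6×3 + 5×3 + 6×4 + 2×2 = 75
D: 4×4 + 7×0 + 6×4 + 5×1 + 6×2 + 2×4 = 65
E: 4×2 + 7×3 + 6×1 + 5×4 + 6×1 + 2×3 = 67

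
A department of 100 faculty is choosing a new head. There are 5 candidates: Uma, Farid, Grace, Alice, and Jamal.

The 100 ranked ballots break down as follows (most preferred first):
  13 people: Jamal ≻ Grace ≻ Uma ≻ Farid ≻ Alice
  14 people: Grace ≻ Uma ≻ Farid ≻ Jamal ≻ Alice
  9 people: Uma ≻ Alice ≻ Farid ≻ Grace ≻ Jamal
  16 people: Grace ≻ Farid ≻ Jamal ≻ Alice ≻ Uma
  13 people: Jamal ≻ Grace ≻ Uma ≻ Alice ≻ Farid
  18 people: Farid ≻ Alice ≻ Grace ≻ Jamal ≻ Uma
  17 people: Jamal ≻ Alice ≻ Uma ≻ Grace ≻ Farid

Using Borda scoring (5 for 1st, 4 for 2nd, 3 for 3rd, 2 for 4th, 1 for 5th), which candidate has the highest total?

Grace

Uma: 13×3 + 14×4 + 9×5 + 16×1 + 13×3 + 18×1 + 17×3 = 264
Farid: 13×2 + 14×3 + 9×3 + 16×4 + 13×1 + 18×5 + 17×1 = 279
Grace: 13×4 + 14×5 + 9×2 + 16×5 + 13×4 + 18×3 + 17×2 = 360
Alice: 13×1 + 14×1 + 9×4 + 16×2 + 13×2 + 18×4 + 17×4 = 261
Jamal: 13×5 + 14×2 + 9×1 + 16×3 + 13×5 + 18×2 + 17×5 = 336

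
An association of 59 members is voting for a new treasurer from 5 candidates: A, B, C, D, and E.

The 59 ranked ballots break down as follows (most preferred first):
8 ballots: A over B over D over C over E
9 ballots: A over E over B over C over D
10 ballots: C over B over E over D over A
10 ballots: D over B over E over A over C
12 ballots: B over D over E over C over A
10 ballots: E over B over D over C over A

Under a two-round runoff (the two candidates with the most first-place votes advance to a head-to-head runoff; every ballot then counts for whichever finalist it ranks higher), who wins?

B

Round 1 first-place votes: A 17, B 12, C 10, D 10, E 10. A and B advance.
Runoff: A is ranked above B on 17 ballots, B above A on 42.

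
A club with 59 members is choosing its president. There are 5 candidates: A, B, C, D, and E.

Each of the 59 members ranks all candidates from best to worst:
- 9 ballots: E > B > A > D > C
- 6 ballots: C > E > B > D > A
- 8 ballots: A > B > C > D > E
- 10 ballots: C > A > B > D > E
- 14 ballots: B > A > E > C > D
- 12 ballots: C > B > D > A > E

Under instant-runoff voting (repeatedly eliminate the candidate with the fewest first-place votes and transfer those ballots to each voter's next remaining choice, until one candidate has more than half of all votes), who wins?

B

Round 1: A 8, B 14, C 28, D 0, E 9. D eliminated.
Round 2: A 8, B 14, C 28, E 9. A eliminated.
Round 3: B 22, C 28, E 9. E eliminated.
Round 4: B 31, C 28. B has a majority (≥30).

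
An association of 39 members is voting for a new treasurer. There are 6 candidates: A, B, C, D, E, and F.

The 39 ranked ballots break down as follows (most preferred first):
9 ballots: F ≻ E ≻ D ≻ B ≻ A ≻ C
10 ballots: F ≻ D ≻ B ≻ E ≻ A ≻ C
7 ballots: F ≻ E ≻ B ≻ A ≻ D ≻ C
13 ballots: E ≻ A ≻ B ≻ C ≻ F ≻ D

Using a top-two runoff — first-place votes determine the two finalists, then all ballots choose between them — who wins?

F

Round 1 first-place votes: A 0, B 0, C 0, D 0, E 13, F 26. F and E advance.
Runoff: F is ranked above E on 26 ballots, E above F on 13.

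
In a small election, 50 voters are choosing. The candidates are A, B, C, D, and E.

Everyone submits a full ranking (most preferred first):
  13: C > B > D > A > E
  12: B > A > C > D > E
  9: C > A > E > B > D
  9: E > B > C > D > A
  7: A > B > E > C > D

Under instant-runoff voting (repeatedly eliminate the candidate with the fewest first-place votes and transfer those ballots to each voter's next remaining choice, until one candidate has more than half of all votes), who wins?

Round 1: A 7, B 12, C 22, D 0, E 9. D eliminated.
Round 2: A 7, B 12, C 22, E 9. A eliminated.
Round 3: B 19, C 22, E 9. E eliminated.
Round 4: B 28, C 22. B has a majority (≥26).

B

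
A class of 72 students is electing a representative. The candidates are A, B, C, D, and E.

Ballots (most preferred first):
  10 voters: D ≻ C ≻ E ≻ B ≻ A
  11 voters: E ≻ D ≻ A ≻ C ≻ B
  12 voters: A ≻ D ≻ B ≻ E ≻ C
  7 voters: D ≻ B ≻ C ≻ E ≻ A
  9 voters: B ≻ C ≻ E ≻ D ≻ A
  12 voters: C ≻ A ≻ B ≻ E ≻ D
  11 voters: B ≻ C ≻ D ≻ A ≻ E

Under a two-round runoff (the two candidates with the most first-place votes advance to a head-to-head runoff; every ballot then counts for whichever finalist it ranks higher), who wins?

D

Round 1 first-place votes: A 12, B 20, C 12, D 17, E 11. B and D advance.
Runoff: B is ranked above D on 32 ballots, D above B on 40.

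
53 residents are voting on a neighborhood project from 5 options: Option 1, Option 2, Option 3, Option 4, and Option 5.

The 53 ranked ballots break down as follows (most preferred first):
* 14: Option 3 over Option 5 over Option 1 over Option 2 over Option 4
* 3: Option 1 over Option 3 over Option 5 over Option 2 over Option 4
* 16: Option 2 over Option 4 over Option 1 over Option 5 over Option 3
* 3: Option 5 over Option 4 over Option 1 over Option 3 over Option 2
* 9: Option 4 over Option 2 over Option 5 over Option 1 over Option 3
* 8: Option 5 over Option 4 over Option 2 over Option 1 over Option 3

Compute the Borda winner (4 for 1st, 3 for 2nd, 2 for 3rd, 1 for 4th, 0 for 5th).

Option 1: 14×2 + 3×4 + 16×2 + 3×2 + 9×1 + 8×1 = 95
Option 2: 14×1 + 3×1 + 16×4 + 3×0 + 9×3 + 8×2 = 124
Option 3: 14×4 + 3×3 + 16×0 + 3×1 + 9×0 + 8×0 = 68
Option 4: 14×0 + 3×0 + 16×3 + 3×3 + 9×4 + 8×3 = 117
Option 5: 14×3 + 3×2 + 16×1 + 3×4 + 9×2 + 8×4 = 126

Option 5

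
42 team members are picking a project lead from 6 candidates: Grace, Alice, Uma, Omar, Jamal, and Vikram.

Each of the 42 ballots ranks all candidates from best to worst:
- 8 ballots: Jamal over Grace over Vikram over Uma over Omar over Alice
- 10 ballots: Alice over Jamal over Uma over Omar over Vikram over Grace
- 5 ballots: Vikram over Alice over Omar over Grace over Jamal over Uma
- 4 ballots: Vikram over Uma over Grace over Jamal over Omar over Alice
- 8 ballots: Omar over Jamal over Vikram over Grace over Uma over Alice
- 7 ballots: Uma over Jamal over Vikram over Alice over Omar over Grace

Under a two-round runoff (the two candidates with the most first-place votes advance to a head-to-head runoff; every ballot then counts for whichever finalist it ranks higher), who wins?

Round 1 first-place votes: Grace 0, Alice 10, Uma 7, Omar 8, Jamal 8, Vikram 9. Alice and Vikram advance.
Runoff: Alice is ranked above Vikram on 10 ballots, Vikram above Alice on 32.

Vikram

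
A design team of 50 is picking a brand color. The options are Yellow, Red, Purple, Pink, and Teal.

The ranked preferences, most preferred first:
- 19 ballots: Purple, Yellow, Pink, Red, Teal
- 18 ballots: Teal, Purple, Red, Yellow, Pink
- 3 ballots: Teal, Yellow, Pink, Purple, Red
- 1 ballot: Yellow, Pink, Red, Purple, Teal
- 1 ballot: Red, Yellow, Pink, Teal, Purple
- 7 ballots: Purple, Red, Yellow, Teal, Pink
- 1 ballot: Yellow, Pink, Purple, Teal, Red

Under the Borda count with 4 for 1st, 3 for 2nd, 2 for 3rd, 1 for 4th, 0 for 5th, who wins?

Purple

Yellow: 19×3 + 18×1 + 3×3 + 1×4 + 1×3 + 7×2 + 1×4 = 109
Red: 19×1 + 18×2 + 3×0 + 1×2 + 1×4 + 7×3 + 1×0 = 82
Purple: 19×4 + 18×3 + 3×1 + 1×1 + 1×0 + 7×4 + 1×2 = 164
Pink: 19×2 + 18×0 + 3×2 + 1×3 + 1×2 + 7×0 + 1×3 = 52
Teal: 19×0 + 18×4 + 3×4 + 1×0 + 1×1 + 7×1 + 1×1 = 93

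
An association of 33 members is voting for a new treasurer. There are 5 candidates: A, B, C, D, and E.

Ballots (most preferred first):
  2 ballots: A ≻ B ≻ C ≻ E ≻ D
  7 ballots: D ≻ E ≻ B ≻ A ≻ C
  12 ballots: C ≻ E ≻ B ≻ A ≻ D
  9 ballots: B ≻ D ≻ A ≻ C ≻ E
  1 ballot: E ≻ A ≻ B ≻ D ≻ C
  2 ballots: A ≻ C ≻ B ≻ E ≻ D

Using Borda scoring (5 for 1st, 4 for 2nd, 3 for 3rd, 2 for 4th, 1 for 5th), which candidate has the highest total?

B

A: 2×5 + 7×2 + 12×2 + 9×3 + 1×4 + 2×5 = 89
B: 2×4 + 7×3 + 12×3 + 9×5 + 1×3 + 2×3 = 119
C: 2×3 + 7×1 + 12×5 + 9×2 + 1×1 + 2×4 = 100
D: 2×1 + 7×5 + 12×1 + 9×4 + 1×2 + 2×1 = 89
E: 2×2 + 7×4 + 12×4 + 9×1 + 1×5 + 2×2 = 98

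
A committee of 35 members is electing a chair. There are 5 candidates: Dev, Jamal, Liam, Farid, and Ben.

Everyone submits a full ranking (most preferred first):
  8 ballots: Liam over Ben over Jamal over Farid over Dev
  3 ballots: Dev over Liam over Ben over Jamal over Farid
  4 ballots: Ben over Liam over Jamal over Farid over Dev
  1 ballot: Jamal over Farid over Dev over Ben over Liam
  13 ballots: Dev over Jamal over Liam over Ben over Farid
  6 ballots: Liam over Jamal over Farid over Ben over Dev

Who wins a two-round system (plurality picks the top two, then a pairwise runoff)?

Round 1 first-place votes: Dev 16, Jamal 1, Liam 14, Farid 0, Ben 4. Dev and Liam advance.
Runoff: Dev is ranked above Liam on 17 ballots, Liam above Dev on 18.

Liam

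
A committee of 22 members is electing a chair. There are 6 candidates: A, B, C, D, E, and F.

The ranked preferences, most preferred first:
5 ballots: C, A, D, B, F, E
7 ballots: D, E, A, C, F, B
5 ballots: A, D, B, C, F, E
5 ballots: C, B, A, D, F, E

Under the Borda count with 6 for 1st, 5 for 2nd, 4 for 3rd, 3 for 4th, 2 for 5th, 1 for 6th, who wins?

A

A: 5×5 + 7×4 + 5×6 + 5×4 = 103
B: 5×3 + 7×1 + 5×4 + 5×5 = 67
C: 5×6 + 7×3 + 5×3 + 5×6 = 96
D: 5×4 + 7×6 + 5×5 + 5×3 = 102
E: 5×1 + 7×5 + 5×1 + 5×1 = 50
F: 5×2 + 7×2 + 5×2 + 5×2 = 44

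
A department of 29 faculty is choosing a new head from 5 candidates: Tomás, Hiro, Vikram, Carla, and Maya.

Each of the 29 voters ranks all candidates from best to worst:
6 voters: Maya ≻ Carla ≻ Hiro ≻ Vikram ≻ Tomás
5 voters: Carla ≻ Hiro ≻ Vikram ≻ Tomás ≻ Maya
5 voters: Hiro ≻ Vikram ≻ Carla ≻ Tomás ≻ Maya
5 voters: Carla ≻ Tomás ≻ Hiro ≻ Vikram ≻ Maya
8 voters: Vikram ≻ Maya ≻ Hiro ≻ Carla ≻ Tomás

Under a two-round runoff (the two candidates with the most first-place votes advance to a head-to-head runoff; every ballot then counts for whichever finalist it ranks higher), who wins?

Round 1 first-place votes: Tomás 0, Hiro 5, Vikram 8, Carla 10, Maya 6. Carla and Vikram advance.
Runoff: Carla is ranked above Vikram on 16 ballots, Vikram above Carla on 13.

Carla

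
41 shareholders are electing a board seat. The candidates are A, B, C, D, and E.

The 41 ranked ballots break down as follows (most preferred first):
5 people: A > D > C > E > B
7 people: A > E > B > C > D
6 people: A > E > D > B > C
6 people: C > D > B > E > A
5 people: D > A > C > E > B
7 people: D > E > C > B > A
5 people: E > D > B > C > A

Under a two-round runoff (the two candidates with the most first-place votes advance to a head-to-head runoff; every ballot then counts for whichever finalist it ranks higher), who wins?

Round 1 first-place votes: A 18, B 0, C 6, D 12, E 5. A and D advance.
Runoff: A is ranked above D on 18 ballots, D above A on 23.

D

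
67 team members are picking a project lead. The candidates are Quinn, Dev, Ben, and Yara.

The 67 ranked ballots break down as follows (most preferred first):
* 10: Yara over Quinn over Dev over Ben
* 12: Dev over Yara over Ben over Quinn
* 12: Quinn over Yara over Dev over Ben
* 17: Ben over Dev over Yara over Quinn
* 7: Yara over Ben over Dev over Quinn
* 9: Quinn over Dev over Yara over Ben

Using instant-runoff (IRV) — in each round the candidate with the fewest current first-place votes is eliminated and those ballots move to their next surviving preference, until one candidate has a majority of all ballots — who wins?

Round 1: Quinn 21, Dev 12, Ben 17, Yara 17. Dev eliminated.
Round 2: Quinn 21, Ben 17, Yara 29. Ben eliminated.
Round 3: Quinn 21, Yara 46. Yara has a majority (≥34).

Yara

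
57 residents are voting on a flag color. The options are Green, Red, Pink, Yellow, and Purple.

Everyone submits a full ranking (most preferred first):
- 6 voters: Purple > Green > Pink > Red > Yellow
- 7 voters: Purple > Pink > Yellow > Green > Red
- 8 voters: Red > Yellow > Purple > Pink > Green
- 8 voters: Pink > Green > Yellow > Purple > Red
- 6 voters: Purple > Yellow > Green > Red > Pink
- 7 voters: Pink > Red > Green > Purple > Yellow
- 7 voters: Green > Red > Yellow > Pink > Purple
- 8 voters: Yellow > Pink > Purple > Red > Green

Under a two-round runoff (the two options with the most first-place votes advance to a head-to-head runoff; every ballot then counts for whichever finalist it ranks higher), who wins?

Round 1 first-place votes: Green 7, Red 8, Pink 15, Yellow 8, Purple 19. Purple and Pink advance.
Runoff: Purple is ranked above Pink on 27 ballots, Pink above Purple on 30.

Pink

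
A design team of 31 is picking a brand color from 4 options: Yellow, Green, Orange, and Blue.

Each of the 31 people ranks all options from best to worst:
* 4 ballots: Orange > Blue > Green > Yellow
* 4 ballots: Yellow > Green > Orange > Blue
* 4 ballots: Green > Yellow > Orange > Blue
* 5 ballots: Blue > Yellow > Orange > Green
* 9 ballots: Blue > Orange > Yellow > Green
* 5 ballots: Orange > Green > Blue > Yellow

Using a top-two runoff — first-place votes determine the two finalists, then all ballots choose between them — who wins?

Round 1 first-place votes: Yellow 4, Green 4, Orange 9, Blue 14. Blue and Orange advance.
Runoff: Blue is ranked above Orange on 14 ballots, Orange above Blue on 17.

Orange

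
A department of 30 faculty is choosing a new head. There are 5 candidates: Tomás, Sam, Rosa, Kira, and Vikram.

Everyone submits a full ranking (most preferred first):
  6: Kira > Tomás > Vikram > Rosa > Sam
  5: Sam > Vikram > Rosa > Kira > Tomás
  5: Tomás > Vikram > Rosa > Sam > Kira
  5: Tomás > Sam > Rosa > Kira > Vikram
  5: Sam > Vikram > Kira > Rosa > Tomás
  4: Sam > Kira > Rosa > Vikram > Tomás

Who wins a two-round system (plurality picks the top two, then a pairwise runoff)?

Round 1 first-place votes: Tomás 10, Sam 14, Rosa 0, Kira 6, Vikram 0. Sam and Tomás advance.
Runoff: Sam is ranked above Tomás on 14 ballots, Tomás above Sam on 16.

Tomás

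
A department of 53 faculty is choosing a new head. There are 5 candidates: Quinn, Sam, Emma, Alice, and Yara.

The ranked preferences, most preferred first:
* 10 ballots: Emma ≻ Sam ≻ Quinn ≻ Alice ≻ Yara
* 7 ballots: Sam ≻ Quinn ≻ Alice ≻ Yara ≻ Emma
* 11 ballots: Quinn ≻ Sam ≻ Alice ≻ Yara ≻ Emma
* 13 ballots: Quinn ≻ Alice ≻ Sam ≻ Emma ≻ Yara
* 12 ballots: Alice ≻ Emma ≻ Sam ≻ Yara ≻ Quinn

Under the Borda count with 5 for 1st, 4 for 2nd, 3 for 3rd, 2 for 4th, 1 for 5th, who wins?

Sam

Quinn: 10×3 + 7×4 + 11×5 + 13×5 + 12×1 = 190
Sam: 10×4 + 7×5 + 11×4 + 13×3 + 12×3 = 194
Emma: 10×5 + 7×1 + 11×1 + 13×2 + 12×4 = 142
Alice: 10×2 + 7×3 + 11×3 + 13×4 + 12×5 = 186
Yara: 10×1 + 7×2 + 11×2 + 13×1 + 12×2 = 83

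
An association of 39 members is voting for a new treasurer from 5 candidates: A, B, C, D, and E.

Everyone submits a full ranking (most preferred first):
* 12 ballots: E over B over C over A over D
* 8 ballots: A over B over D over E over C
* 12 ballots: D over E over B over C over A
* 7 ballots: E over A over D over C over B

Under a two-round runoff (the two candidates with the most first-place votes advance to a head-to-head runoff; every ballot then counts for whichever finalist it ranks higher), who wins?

D

Round 1 first-place votes: A 8, B 0, C 0, D 12, E 19. E and D advance.
Runoff: E is ranked above D on 19 ballots, D above E on 20.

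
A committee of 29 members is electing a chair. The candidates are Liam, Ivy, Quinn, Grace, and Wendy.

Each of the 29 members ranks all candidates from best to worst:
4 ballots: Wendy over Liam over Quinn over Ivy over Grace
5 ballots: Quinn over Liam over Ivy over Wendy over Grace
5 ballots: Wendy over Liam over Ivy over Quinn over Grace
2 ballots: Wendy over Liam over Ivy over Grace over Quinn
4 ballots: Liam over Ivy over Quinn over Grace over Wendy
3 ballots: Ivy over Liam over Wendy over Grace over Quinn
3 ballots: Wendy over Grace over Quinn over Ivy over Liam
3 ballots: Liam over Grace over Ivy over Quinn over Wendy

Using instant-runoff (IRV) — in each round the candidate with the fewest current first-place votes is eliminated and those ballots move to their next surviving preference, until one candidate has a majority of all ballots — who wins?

Liam

Round 1: Liam 7, Ivy 3, Quinn 5, Grace 0, Wendy 14. Grace eliminated.
Round 2: Liam 7, Ivy 3, Quinn 5, Wendy 14. Ivy eliminated.
Round 3: Liam 10, Quinn 5, Wendy 14. Quinn eliminated.
Round 4: Liam 15, Wendy 14. Liam has a majority (≥15).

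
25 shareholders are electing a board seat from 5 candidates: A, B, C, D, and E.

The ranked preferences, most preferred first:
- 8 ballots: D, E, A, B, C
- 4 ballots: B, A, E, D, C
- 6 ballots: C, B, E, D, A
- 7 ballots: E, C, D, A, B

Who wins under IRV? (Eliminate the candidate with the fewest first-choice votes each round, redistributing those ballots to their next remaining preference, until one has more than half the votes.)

E

Round 1: A 0, B 4, C 6, D 8, E 7. A eliminated.
Round 2: B 4, C 6, D 8, E 7. B eliminated.
Round 3: C 6, D 8, E 11. C eliminated.
Round 4: D 8, E 17. E has a majority (≥13).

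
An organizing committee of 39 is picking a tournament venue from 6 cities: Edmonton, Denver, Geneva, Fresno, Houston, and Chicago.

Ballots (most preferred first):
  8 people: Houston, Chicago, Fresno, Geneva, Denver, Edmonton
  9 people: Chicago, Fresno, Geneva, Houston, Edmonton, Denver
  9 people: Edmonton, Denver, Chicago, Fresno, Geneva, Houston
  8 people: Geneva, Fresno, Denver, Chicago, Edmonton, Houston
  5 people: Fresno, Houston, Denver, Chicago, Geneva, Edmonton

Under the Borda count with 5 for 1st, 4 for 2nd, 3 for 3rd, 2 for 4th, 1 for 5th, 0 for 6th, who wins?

Edmonton: 8×0 + 9×1 + 9×5 + 8×1 + 5×0 = 62
Denver: 8×1 + 9×0 + 9×4 + 8×3 + 5×3 = 83
Geneva: 8×2 + 9×3 + 9×1 + 8×5 + 5×1 = 97
Fresno: 8×3 + 9×4 + 9×2 + 8×4 + 5×5 = 135
Houston: 8×5 + 9×2 + 9×0 + 8×0 + 5×4 = 78
Chicago: 8×4 + 9×5 + 9×3 + 8×2 + 5×2 = 130

Fresno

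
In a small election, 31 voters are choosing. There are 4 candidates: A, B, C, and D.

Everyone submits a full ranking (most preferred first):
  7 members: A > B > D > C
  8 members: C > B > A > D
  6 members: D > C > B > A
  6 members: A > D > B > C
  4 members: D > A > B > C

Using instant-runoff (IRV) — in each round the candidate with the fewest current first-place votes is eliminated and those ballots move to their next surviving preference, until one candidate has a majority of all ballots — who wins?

A

Round 1: A 13, B 0, C 8, D 10. B eliminated.
Round 2: A 13, C 8, D 10. C eliminated.
Round 3: A 21, D 10. A has a majority (≥16).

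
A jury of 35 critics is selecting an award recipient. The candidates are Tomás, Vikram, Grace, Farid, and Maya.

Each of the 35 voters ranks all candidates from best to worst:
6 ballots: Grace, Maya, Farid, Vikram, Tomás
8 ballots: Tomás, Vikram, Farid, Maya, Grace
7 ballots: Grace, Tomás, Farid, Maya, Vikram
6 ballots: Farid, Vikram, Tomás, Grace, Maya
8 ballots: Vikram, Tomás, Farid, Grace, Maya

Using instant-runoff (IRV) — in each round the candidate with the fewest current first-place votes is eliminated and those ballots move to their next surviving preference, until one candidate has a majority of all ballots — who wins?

Round 1: Tomás 8, Vikram 8, Grace 13, Farid 6, Maya 0. Maya eliminated.
Round 2: Tomás 8, Vikram 8, Grace 13, Farid 6. Farid eliminated.
Round 3: Tomás 8, Vikram 14, Grace 13. Tomás eliminated.
Round 4: Vikram 22, Grace 13. Vikram has a majority (≥18).

Vikram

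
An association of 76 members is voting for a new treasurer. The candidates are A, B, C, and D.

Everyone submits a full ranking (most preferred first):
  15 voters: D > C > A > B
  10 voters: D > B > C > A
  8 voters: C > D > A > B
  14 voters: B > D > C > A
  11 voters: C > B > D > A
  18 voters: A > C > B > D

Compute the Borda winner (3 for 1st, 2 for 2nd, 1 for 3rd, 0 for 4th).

C

A: 15×1 + 10×0 + 8×1 + 14×0 + 11×0 + 18×3 = 77
B: 15×0 + 10×2 + 8×0 + 14×3 + 11×2 + 18×1 = 102
C: 15×2 + 10×1 + 8×3 + 14×1 + 11×3 + 18×2 = 147
D: 15×3 + 10×3 + 8×2 + 14×2 + 11×1 + 18×0 = 130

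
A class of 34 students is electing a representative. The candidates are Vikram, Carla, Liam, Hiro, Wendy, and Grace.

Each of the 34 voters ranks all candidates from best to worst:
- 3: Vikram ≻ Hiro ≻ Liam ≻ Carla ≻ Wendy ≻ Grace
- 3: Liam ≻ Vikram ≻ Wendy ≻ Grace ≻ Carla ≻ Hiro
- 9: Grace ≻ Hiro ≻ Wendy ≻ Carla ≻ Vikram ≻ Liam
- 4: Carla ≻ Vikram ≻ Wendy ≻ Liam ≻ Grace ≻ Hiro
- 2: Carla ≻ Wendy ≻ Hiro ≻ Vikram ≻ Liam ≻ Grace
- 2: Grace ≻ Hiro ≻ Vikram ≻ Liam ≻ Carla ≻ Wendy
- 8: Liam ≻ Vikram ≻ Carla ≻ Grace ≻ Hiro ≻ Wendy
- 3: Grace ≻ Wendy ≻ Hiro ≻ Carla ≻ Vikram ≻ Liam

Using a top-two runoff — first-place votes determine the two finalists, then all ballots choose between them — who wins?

Liam

Round 1 first-place votes: Vikram 3, Carla 6, Liam 11, Hiro 0, Wendy 0, Grace 14. Grace and Liam advance.
Runoff: Grace is ranked above Liam on 14 ballots, Liam above Grace on 20.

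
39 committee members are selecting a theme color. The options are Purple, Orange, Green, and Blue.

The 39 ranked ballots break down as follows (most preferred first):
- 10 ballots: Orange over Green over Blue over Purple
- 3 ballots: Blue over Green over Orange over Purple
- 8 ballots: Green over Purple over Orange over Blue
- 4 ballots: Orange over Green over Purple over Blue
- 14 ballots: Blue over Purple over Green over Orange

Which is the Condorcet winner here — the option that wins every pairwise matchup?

Green

Green vs Purple: 25–14
Green vs Orange: 25–14
Green vs Blue: 22–17
Green beats every other option.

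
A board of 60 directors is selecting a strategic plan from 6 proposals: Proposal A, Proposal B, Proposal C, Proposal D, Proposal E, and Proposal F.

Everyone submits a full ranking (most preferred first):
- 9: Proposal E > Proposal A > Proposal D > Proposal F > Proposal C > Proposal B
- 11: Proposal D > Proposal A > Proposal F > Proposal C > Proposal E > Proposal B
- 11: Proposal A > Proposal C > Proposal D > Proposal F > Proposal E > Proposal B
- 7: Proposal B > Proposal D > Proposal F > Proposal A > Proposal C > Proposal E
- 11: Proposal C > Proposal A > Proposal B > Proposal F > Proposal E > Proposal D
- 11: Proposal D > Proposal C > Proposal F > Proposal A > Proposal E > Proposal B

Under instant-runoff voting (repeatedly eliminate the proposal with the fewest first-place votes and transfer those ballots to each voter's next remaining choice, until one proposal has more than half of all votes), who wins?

Round 1: Proposal A 11, Proposal B 7, Proposal C 11, Proposal D 22, Proposal E 9, Proposal F 0. Proposal F eliminated.
Round 2: Proposal A 11, Proposal B 7, Proposal C 11, Proposal D 22, Proposal E 9. Proposal B eliminated.
Round 3: Proposal A 11, Proposal C 11, Proposal D 29, Proposal E 9. Proposal E eliminated.
Round 4: Proposal A 20, Proposal C 11, Proposal D 29. Proposal C eliminated.
Round 5: Proposal A 31, Proposal D 29. Proposal A has a majority (≥31).

Proposal A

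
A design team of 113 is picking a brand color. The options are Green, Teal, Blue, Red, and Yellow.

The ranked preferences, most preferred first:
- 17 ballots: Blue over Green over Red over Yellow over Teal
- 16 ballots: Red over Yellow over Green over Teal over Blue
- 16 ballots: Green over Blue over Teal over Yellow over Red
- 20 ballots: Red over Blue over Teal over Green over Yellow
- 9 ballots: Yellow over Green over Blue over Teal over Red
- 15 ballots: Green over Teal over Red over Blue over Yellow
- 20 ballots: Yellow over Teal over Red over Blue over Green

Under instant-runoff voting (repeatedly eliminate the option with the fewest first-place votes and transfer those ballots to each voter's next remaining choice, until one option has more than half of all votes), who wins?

Green

Round 1: Green 31, Teal 0, Blue 17, Red 36, Yellow 29. Teal eliminated.
Round 2: Green 31, Blue 17, Red 36, Yellow 29. Blue eliminated.
Round 3: Green 48, Red 36, Yellow 29. Yellow eliminated.
Round 4: Green 57, Red 56. Green has a majority (≥57).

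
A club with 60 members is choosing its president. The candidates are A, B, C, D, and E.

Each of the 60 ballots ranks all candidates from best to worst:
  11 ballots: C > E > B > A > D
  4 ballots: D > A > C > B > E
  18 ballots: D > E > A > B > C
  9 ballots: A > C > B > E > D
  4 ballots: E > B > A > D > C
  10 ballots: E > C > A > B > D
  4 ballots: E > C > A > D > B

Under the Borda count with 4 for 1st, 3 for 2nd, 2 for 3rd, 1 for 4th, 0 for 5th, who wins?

E

A: 11×1 + 4×3 + 18×2 + 9×4 + 4×2 + 10×2 + 4×2 = 131
B: 11×2 + 4×1 + 18×1 + 9×2 + 4×3 + 10×1 + 4×0 = 84
C: 11×4 + 4×2 + 18×0 + 9×3 + 4×0 + 10×3 + 4×3 = 121
D: 11×0 + 4×4 + 18×4 + 9×0 + 4×1 + 10×0 + 4×1 = 96
E: 11×3 + 4×0 + 18×3 + 9×1 + 4×4 + 10×4 + 4×4 = 168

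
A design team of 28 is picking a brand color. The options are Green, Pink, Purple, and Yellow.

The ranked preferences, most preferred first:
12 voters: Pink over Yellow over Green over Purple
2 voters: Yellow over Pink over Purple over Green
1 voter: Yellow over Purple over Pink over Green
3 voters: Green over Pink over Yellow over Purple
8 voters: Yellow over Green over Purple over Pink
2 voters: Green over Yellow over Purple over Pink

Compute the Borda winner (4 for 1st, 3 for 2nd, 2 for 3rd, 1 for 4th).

Green: 12×2 + 2×1 + 1×1 + 3×4 + 8×3 + 2×4 = 71
Pink: 12×4 + 2×3 + 1×2 + 3×3 + 8×1 + 2×1 = 75
Purple: 12×1 + 2×2 + 1×3 + 3×1 + 8×2 + 2×2 = 42
Yellow: 12×3 + 2×4 + 1×4 + 3×2 + 8×4 + 2×3 = 92

Yellow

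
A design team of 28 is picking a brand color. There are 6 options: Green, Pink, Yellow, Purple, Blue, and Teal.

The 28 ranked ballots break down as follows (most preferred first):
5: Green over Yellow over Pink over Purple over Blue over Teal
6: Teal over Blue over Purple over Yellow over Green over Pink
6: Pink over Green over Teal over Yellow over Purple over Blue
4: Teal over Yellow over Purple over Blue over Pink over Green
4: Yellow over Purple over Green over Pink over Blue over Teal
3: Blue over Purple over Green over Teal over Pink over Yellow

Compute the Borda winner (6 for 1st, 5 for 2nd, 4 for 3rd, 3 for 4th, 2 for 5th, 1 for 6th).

Green: 5×6 + 6×2 + 6×5 + 4×1 + 4×4 + 3×4 = 104
Pink: 5×4 + 6×1 + 6×6 + 4×2 + 4×3 + 3×2 = 88
Yellow: 5×5 + 6×3 + 6×3 + 4×5 + 4×6 + 3×1 = 108
Purple: 5×3 + 6×4 + 6×2 + 4×4 + 4×5 + 3×5 = 102
Blue: 5×2 + 6×5 + 6×1 + 4×3 + 4×2 + 3×6 = 84
Teal: 5×1 + 6×6 + 6×4 + 4×6 + 4×1 + 3×3 = 102

Yellow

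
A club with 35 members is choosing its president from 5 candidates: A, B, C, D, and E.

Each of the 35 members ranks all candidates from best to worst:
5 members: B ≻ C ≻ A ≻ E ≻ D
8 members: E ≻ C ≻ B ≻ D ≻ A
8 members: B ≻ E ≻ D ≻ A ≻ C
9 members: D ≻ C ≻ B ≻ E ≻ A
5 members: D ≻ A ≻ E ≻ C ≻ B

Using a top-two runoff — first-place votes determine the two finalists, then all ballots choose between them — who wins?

Round 1 first-place votes: A 0, B 13, C 0, D 14, E 8. D and B advance.
Runoff: D is ranked above B on 14 ballots, B above D on 21.

B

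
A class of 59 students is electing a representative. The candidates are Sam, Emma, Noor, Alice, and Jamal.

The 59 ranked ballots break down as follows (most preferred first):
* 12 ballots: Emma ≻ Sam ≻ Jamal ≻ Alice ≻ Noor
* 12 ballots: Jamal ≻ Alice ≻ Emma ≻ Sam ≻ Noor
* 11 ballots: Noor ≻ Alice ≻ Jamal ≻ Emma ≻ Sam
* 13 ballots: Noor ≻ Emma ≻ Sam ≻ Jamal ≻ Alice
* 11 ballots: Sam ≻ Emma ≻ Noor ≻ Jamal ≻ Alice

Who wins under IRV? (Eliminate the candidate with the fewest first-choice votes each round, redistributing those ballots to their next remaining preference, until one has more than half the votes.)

Emma

Round 1: Sam 11, Emma 12, Noor 24, Alice 0, Jamal 12. Alice eliminated.
Round 2: Sam 11, Emma 12, Noor 24, Jamal 12. Sam eliminated.
Round 3: Emma 23, Noor 24, Jamal 12. Jamal eliminated.
Round 4: Emma 35, Noor 24. Emma has a majority (≥30).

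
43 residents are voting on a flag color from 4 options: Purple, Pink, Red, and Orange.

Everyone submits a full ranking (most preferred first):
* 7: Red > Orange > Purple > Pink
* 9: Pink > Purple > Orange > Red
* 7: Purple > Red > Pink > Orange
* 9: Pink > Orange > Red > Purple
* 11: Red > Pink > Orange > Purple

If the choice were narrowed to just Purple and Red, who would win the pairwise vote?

Purple is ranked above Red on 16 ballots; Red above Purple on 27.

Red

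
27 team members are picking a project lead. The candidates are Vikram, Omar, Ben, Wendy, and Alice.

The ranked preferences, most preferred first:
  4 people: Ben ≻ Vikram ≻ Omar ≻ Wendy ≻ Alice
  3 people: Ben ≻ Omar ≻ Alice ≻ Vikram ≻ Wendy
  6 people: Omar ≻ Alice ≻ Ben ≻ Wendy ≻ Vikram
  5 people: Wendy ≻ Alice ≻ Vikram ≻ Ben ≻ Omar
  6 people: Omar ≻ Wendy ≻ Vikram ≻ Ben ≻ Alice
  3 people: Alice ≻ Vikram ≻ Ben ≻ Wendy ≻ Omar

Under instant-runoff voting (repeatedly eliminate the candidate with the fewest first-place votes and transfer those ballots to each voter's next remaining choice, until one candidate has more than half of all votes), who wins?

Round 1: Vikram 0, Omar 12, Ben 7, Wendy 5, Alice 3. Vikram eliminated.
Round 2: Omar 12, Ben 7, Wendy 5, Alice 3. Alice eliminated.
Round 3: Omar 12, Ben 10, Wendy 5. Wendy eliminated.
Round 4: Omar 12, Ben 15. Ben has a majority (≥14).

Ben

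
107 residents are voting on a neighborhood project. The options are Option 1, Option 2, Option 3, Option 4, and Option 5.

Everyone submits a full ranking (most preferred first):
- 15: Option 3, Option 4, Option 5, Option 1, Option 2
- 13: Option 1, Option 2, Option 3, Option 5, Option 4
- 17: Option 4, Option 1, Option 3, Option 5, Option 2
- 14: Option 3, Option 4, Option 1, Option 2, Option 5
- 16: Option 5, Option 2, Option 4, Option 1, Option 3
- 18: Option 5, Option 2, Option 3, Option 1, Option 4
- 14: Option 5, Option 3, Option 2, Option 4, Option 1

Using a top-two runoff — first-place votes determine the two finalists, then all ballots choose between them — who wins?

Round 1 first-place votes: Option 1 13, Option 2 0, Option 3 29, Option 4 17, Option 5 48. Option 5 and Option 3 advance.
Runoff: Option 5 is ranked above Option 3 on 48 ballots, Option 3 above Option 5 on 59.

Option 3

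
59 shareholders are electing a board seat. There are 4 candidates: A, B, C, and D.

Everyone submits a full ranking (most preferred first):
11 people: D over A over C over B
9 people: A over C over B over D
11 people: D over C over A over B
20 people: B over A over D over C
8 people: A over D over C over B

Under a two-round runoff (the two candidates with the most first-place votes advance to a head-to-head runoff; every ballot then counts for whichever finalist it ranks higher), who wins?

Round 1 first-place votes: A 17, B 20, C 0, D 22. D and B advance.
Runoff: D is ranked above B on 30 ballots, B above D on 29.

D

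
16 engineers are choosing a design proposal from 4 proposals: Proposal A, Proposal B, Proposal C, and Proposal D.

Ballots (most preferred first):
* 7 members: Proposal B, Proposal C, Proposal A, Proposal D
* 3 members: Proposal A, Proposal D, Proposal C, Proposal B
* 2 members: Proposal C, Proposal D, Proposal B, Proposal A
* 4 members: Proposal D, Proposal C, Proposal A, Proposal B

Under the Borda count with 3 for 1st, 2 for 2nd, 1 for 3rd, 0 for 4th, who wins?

Proposal A: 7×1 + 3×3 + 2×0 + 4×1 = 20
Proposal B: 7×3 + 3×0 + 2×1 + 4×0 = 23
Proposal C: 7×2 + 3×1 + 2×3 + 4×2 = 31
Proposal D: 7×0 + 3×2 + 2×2 + 4×3 = 22

Proposal C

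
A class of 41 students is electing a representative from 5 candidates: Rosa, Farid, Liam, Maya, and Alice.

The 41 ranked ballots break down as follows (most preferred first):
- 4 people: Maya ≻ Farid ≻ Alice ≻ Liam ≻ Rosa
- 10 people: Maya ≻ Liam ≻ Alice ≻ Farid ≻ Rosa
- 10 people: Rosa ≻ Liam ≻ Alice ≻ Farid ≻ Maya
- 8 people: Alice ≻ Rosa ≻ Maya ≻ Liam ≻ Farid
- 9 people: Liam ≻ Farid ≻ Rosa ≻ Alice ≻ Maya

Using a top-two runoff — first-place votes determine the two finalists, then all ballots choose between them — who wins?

Round 1 first-place votes: Rosa 10, Farid 0, Liam 9, Maya 14, Alice 8. Maya and Rosa advance.
Runoff: Maya is ranked above Rosa on 14 ballots, Rosa above Maya on 27.

Rosa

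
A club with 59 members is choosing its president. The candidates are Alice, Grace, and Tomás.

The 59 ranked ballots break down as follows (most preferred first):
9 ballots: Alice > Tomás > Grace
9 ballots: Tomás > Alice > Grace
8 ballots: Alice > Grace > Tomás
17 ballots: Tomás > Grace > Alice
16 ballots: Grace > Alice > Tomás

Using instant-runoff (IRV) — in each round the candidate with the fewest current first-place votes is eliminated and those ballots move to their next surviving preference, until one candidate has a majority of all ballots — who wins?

Alice

Round 1: Alice 17, Grace 16, Tomás 26. Grace eliminated.
Round 2: Alice 33, Tomás 26. Alice has a majority (≥30).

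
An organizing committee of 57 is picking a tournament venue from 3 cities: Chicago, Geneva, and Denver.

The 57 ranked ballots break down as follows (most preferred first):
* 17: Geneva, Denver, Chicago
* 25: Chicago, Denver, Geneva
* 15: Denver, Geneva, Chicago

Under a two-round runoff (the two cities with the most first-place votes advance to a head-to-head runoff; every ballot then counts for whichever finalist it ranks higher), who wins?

Geneva

Round 1 first-place votes: Chicago 25, Geneva 17, Denver 15. Chicago and Geneva advance.
Runoff: Chicago is ranked above Geneva on 25 ballots, Geneva above Chicago on 32.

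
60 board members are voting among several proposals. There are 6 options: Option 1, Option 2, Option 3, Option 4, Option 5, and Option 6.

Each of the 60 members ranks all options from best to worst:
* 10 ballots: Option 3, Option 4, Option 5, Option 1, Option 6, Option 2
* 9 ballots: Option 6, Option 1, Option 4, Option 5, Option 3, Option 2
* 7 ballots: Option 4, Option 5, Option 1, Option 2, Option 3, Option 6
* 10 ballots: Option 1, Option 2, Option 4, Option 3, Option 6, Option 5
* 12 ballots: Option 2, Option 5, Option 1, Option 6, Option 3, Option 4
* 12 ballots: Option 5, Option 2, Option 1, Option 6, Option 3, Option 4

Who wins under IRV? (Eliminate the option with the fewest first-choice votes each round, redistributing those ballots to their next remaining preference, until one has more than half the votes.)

Option 5

Round 1: Option 1 10, Option 2 12, Option 3 10, Option 4 7, Option 5 12, Option 6 9. Option 4 eliminated.
Round 2: Option 1 10, Option 2 12, Option 3 10, Option 5 19, Option 6 9. Option 6 eliminated.
Round 3: Option 1 19, Option 2 12, Option 3 10, Option 5 19. Option 3 eliminated.
Round 4: Option 1 19, Option 2 12, Option 5 29. Option 2 eliminated.
Round 5: Option 1 19, Option 5 41. Option 5 has a majority (≥31).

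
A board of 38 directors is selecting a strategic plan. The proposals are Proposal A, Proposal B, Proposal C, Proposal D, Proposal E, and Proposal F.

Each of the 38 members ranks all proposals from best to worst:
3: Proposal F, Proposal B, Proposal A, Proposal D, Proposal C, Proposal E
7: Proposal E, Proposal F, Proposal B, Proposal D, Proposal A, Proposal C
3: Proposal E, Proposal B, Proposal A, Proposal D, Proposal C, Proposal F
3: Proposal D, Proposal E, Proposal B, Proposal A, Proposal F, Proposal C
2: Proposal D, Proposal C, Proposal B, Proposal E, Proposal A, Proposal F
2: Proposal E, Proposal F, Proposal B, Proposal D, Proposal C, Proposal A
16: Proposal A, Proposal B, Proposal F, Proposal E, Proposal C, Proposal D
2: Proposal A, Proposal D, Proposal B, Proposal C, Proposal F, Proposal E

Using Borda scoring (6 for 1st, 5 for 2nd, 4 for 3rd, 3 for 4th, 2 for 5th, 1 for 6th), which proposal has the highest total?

Proposal B

Proposal A: 3×4 + 7×2 + 3×4 + 3×3 + 2×2 + 2×1 + 16×6 + 2×6 = 161
Proposal B: 3×5 + 7×4 + 3×5 + 3×4 + 2×4 + 2×4 + 16×5 + 2×4 = 174
Proposal C: 3×2 + 7×1 + 3×2 + 3×1 + 2×5 + 2×2 + 16×2 + 2×3 = 74
Proposal D: 3×3 + 7×3 + 3×3 + 3×6 + 2×6 + 2×3 + 16×1 + 2×5 = 101
Proposal E: 3×1 + 7×6 + 3×6 + 3×5 + 2×3 + 2×6 + 16×3 + 2×1 = 146
Proposal F: 3×6 + 7×5 + 3×1 + 3×2 + 2×1 + 2×5 + 16×4 + 2×2 = 142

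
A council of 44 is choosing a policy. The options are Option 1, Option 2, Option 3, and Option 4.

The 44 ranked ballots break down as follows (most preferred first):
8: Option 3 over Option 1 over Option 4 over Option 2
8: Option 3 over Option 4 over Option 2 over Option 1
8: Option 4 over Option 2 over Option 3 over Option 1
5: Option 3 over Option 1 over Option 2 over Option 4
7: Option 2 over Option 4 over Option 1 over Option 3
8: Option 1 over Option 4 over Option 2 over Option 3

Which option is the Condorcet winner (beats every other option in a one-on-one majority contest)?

Option 4 vs Option 1: 23–21
Option 4 vs Option 2: 32–12
Option 4 vs Option 3: 23–21
Option 4 beats every other option.

Option 4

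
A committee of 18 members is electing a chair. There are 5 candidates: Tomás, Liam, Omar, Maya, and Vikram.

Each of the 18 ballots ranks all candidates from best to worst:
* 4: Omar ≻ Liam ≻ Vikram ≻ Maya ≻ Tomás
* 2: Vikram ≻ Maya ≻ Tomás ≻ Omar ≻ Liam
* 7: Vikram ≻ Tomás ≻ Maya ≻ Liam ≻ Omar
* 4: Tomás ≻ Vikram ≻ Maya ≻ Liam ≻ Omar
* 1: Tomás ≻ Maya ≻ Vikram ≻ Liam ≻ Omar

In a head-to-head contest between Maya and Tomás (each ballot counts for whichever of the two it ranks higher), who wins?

Tomás

Maya is ranked above Tomás on 6 ballots; Tomás above Maya on 12.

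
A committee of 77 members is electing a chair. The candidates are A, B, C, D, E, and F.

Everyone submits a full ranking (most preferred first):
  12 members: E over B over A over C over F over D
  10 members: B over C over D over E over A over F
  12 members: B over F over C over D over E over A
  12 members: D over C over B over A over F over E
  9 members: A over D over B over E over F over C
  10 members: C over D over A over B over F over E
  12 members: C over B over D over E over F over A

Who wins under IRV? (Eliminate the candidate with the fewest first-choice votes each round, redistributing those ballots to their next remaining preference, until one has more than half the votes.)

B

Round 1: A 9, B 22, C 22, D 12, E 12, F 0. F eliminated.
Round 2: A 9, B 22, C 22, D 12, E 12. A eliminated.
Round 3: B 22, C 22, D 21, E 12. E eliminated.
Round 4: B 34, C 22, D 21. D eliminated.
Round 5: B 43, C 34. B has a majority (≥39).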